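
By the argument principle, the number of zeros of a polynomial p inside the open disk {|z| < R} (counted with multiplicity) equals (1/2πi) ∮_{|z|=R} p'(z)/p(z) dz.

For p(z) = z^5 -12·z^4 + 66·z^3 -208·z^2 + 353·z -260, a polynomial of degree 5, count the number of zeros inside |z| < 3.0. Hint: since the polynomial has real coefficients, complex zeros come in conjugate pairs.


The zeros of p are: (2 + 1i), (2 - 1i), (2 + 3i), (2 - 3i), 4.
Their magnitudes are: 2.236, 2.236, 3.606, 3.606, 4.
Zeros with |z| < R = 3.0: (2 + 1i), (2 - 1i).
Count = 2.
By the argument principle, (1/2πi) ∮_{|z|=R} p'(z)/p(z) dz equals exactly this count.

Number of zeros inside |z| < 3.0: 2.


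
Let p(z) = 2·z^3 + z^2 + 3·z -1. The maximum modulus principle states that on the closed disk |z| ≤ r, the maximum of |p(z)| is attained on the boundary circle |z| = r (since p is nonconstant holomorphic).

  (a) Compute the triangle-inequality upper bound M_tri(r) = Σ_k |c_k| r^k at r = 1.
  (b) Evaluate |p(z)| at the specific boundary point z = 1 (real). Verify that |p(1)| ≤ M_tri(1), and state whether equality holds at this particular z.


Coefficients: c_0 = -1, c_1 = 3, c_2 = 1, c_3 = 2. Radius r = 1.
Part (a). Triangle bound: M_tri(r) = Σ_k |c_k| r^k
  = |-1|·1^0 + |3|·1^1 + |1|·1^2 + |2|·1^3
  = 1 + 3 + 1 + 2 = 7.
This bounds M(r) := max_{|z|=r} |p(z)| from above; equality holds iff all terms c_k z^k can be made to align in phase at a single z on |z|=r.
Part (b). At z = 1 (real, on the circle |z| = r):
  p(1) = (-1)·1^0 + (3)·1^1 + (1)·1^2 + (2)·1^3 = 5.
  |p(1)| = 5.
Check: |p(1)| = 5 ≤ 7 = M_tri(1). ✓ Equality does not hold at z = 1 (the coefficients have mixed signs, so the terms do not all align in phase there).

M_tri(1) = 7; |p(1)| = 5; equality at z=1: no.


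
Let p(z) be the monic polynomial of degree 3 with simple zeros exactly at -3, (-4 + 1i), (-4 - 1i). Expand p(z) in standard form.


The polynomial is p(z) = ∏_{α ∈ S} (z − α), where S = {-3, (-4 + 1i), (-4 - 1i)}.
Expanding the product yields: p(z) = z^3 + 11·z^2 + 41·z + 51.
Note conjugate pairs combine to real quadratics: (z − (-4+1i))(z − (-4−1i)) = z² + 8z + 17.
The resulting polynomial has degree 3 and real coefficients as required.

p(z) = z^3 + 11·z^2 + 41·z + 51.


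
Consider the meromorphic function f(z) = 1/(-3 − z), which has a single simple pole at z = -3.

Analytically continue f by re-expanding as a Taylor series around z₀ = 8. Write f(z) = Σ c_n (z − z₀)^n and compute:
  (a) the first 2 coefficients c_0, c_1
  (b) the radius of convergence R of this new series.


Let w = z − z₀, so z = z₀ + w.
Then -3 − z = -3 − (z₀ + w) = (-3 − z₀) − w = -11 − w.
f(z) = 1/(-11 − w) = (1/(-11)) · 1/(1 − w/(-11)) = Σ_{n≥0} w^n / (-11)^(n+1).
So c_n = 1/(-11)^(n+1):
  c_0 = 1/(-11)^1 = -1/11.
  c_1 = 1/(-11)^2 = 1/121.
The series is valid for |w/d| < 1, i.e. |z − z₀| < |d|.
Radius of convergence: R = |-3 − z₀| = |-11| = 11 (distance from z₀ to the singularity z = -3).

c_0 = -1/11, c_1 = 1/121; R = 11.


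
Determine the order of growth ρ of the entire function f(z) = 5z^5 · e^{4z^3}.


M(r) = max_{|z|=r} |5|·|z|^5·|e^{4z^3}| = 5·r^5 · e^{4r^3} (the factors attain their maxima compatibly on |z|=r). Then log M(r) = log 5 + 5·log r + 4r^3, dominated by the last term, so log log M(r) ~ 3·log r. The polynomial factor 5z^5 contributes only a log r term and does not affect the order. ρ = 3.
Therefore ρ = 3.

Order ρ = 3.


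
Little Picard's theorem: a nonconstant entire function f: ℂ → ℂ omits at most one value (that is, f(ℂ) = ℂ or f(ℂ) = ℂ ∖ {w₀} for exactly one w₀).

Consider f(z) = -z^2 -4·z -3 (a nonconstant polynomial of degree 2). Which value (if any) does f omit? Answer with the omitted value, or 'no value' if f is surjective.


Little Picard bounds the complement of f(ℂ) to at most one point.
For every w ∈ ℂ, the equation p(z) − w = 0 is a nonconstant polynomial in z and hence has at least one root by the fundamental theorem of algebra. So p is surjective onto ℂ, omitting no value.

Omitted value: no value.


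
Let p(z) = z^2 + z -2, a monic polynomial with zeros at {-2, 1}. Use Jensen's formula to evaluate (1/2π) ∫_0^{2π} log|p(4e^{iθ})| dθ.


Zeros: -2, 1; r = 4.
Inside |z| < r: -2, 1. Outside (|z| ≥ r): ∅.
p(0) = -2, so log|p(0)| = log(2) = 0.6931.
Apply Jensen: I(r) = log|p(0)| + Σ_k log(r/|z_k|), summed over zeros inside |z| < r.
  log(r/|z_k|) for z_k = -2: log(4/2) = 0.6931
  log(r/|z_k|) for z_k = 1: log(4/1) = 1.3863
Sum over inside zeros: 2.0794.
I(r) = log|p(0)| + (inside sum) = 0.6931 + 2.0794 = 2.7726.
Closed form (all zeros inside, monic): I(r) = n·log(r) = 2·log(4) = 2.7726. ✓

I(r) ≈ 2.7726.


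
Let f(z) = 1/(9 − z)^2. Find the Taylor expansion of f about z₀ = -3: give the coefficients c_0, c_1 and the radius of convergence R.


Let w = z − z₀, so z = z₀ + w.
Then 9 − z = 9 − (z₀ + w) = (9 − z₀) − w = 12 − w.
f(z) = 1/(12 − w)^2 = (1/(12)^2) · (1 − w/(12))^{−2}.
By the binomial series (1−u)^{−2} = Σ_{n≥0} C(n+1, 1) u^n for |u|<1, with u = w/(12):
  c_n = C(n+1, 1) / (12)^(n+2).
  c_0 = 1/(12)^2 = 1/144.
  c_1 = 2/(12)^3 = 1/864.
The series is valid for |w/d| < 1, i.e. |z − z₀| < |d|.
Radius of convergence: R = |9 − z₀| = |12| = 12 (distance from z₀ to the singularity z = 9).

c_0 = 1/144, c_1 = 1/864; R = 12.


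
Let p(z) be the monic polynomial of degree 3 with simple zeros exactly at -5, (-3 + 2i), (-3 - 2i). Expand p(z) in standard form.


The polynomial is p(z) = ∏_{α ∈ S} (z − α), where S = {-5, (-3 + 2i), (-3 - 2i)}.
Expanding the product yields: p(z) = z^3 + 11·z^2 + 43·z + 65.
Note conjugate pairs combine to real quadratics: (z − (-3+2i))(z − (-3−2i)) = z² + 6z + 13.
The resulting polynomial has degree 3 and real coefficients as required.

p(z) = z^3 + 11·z^2 + 43·z + 65.


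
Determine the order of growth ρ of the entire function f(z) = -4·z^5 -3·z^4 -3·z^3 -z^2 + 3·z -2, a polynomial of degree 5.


|f(z)| ≤ Σ|c_k|·r^k = O(r^5) as r → ∞. Polynomial growth is O(e^{r^ε}) for every ε > 0 (since r^5/e^{r^ε} → 0), so ρ ≤ ε for all ε > 0, i.e. ρ = 0. Every nonconstant polynomial has order 0.
Therefore ρ = 0.

Order ρ = 0.


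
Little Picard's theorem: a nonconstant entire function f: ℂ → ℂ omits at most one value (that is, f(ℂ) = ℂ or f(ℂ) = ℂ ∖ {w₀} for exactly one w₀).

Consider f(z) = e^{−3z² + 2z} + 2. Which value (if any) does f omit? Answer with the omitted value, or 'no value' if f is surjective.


Little Picard bounds the complement of f(ℂ) to at most one point.
The exponent g(z) = −3z² + 2z is a nonconstant polynomial, hence surjective onto ℂ. So e^{g(z)} takes every value in {e^w : w ∈ ℂ} = ℂ ∖ {0}. Adding 2 shifts the range to ℂ ∖ {2}. f omits exactly 2.

Omitted value: 2.


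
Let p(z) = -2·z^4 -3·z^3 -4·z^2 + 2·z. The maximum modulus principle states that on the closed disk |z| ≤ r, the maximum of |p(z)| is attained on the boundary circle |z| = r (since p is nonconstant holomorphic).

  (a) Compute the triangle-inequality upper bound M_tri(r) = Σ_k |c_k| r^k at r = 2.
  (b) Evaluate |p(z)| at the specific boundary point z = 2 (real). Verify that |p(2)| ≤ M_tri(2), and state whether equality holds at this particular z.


Coefficients: c_0 = 0, c_1 = 2, c_2 = -4, c_3 = -3, c_4 = -2. Radius r = 2.
Part (a). Triangle bound: M_tri(r) = Σ_k |c_k| r^k
  = |0|·2^0 + |2|·2^1 + |-4|·2^2 + |-3|·2^3 + |-2|·2^4
  = 0 + 4 + 16 + 24 + 32 = 76.
This bounds M(r) := max_{|z|=r} |p(z)| from above; equality holds iff all terms c_k z^k can be made to align in phase at a single z on |z|=r.
Part (b). At z = 2 (real, on the circle |z| = r):
  p(2) = (0)·2^0 + (2)·2^1 + (-4)·2^2 + (-3)·2^3 + (-2)·2^4 = -68.
  |p(2)| = 68.
Check: |p(2)| = 68 ≤ 76 = M_tri(2). ✓ Equality does not hold at z = 2 (the coefficients have mixed signs, so the terms do not all align in phase there).

M_tri(2) = 76; |p(2)| = 68; equality at z=2: no.


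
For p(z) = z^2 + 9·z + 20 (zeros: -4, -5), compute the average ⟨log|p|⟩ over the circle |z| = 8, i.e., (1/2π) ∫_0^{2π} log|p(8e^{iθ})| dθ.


Zeros: -5, -4; r = 8.
Inside |z| < r: -5, -4. Outside (|z| ≥ r): ∅.
p(0) = 20, so log|p(0)| = log(20) = 2.9957.
Apply Jensen: I(r) = log|p(0)| + Σ_k log(r/|z_k|), summed over zeros inside |z| < r.
  log(r/|z_k|) for z_k = -4: log(8/4) = 0.6931
  log(r/|z_k|) for z_k = -5: log(8/5) = 0.4700
Sum over inside zeros: 1.1632.
I(r) = log|p(0)| + (inside sum) = 2.9957 + 1.1632 = 4.1589.
Closed form (all zeros inside, monic): I(r) = n·log(r) = 2·log(8) = 4.1589. ✓

I(r) ≈ 4.1589.


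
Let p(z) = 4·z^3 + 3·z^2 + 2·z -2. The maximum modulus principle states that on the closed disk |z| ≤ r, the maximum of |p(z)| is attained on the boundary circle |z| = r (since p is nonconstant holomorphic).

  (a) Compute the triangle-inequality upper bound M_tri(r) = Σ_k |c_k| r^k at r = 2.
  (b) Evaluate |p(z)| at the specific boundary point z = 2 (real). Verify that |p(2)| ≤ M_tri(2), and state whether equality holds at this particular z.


Coefficients: c_0 = -2, c_1 = 2, c_2 = 3, c_3 = 4. Radius r = 2.
Part (a). Triangle bound: M_tri(r) = Σ_k |c_k| r^k
  = |-2|·2^0 + |2|·2^1 + |3|·2^2 + |4|·2^3
  = 2 + 4 + 12 + 32 = 50.
This bounds M(r) := max_{|z|=r} |p(z)| from above; equality holds iff all terms c_k z^k can be made to align in phase at a single z on |z|=r.
Part (b). At z = 2 (real, on the circle |z| = r):
  p(2) = (-2)·2^0 + (2)·2^1 + (3)·2^2 + (4)·2^3 = 46.
  |p(2)| = 46.
Check: |p(2)| = 46 ≤ 50 = M_tri(2). ✓ Equality does not hold at z = 2 (the coefficients have mixed signs, so the terms do not all align in phase there).

M_tri(2) = 50; |p(2)| = 46; equality at z=2: no.


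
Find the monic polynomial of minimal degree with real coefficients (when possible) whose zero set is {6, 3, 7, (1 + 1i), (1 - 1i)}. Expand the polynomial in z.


The polynomial is p(z) = ∏_{α ∈ S} (z − α), where S = {6, 3, 7, (1 + 1i), (1 - 1i)}.
Expanding the product yields: p(z) = z^5 -18·z^4 + 115·z^3 -320·z^2 + 414·z -252.
Note conjugate pairs combine to real quadratics: (z − (1+1i))(z − (1−1i)) = z² − 2z + 2.
The resulting polynomial has degree 5 and real coefficients as required.

p(z) = z^5 -18·z^4 + 115·z^3 -320·z^2 + 414·z -252.


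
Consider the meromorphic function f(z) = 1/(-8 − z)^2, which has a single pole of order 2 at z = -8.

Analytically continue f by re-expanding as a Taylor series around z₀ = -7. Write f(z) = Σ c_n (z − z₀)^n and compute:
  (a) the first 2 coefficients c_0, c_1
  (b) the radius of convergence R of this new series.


Let w = z − z₀, so z = z₀ + w.
Then -8 − z = -8 − (z₀ + w) = (-8 − z₀) − w = -1 − w.
f(z) = 1/(-1 − w)^2 = (1/(-1)^2) · (1 − w/(-1))^{−2}.
By the binomial series (1−u)^{−2} = Σ_{n≥0} C(n+1, 1) u^n for |u|<1, with u = w/(-1):
  c_n = C(n+1, 1) / (-1)^(n+2).
  c_0 = 1/(-1)^2 = 1.
  c_1 = 2/(-1)^3 = -2.
The series is valid for |w/d| < 1, i.e. |z − z₀| < |d|.
Radius of convergence: R = |-8 − z₀| = |-1| = 1 (distance from z₀ to the singularity z = -8).

c_0 = 1, c_1 = -2; R = 1.


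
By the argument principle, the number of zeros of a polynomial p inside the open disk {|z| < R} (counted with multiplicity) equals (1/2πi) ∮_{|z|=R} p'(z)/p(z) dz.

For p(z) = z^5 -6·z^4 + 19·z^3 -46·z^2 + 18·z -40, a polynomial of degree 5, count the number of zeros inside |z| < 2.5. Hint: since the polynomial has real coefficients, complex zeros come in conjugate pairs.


The zeros of p are: (0 + 1i), (0 - 1i), (1 + 3i), (1 - 3i), 4.
Their magnitudes are: 1, 1, 3.162, 3.162, 4.
Zeros with |z| < R = 2.5: (0 + 1i), (0 - 1i).
Count = 2.
By the argument principle, (1/2πi) ∮_{|z|=R} p'(z)/p(z) dz equals exactly this count.

Number of zeros inside |z| < 2.5: 2.


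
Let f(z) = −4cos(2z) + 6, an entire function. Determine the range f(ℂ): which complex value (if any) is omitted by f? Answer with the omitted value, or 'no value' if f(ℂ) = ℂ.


Little Picard bounds the complement of f(ℂ) to at most one point.
cos is entire and surjective onto ℂ: for every w ∈ ℂ, cos(ζ) = w has a solution ζ ∈ ℂ (e.g., via the complex inverse arccos). With ζ = 2z this gives z = ζ/(2). Then -4·cos(2z) takes every value in -4·ℂ = ℂ, and adding 6 is a bijection of ℂ. So f is surjective and omits no value. (Note: only on the real line is cos bounded by [−1, 1].)

Omitted value: no value.


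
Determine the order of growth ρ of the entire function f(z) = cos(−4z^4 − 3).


Write cos(w) = (e^{iw} ± e^{−iw})/(2 or 2i), so |cos(w)| ≤ e^{|w|}. With w = −4z^4 − 3, |w| ≤ 4r^4 + 3 on |z|=r, giving M(r) ≤ e^{4r^4 + 3} and ρ ≤ 4. For the lower bound, choose z on |z|=r with -4z^4 purely imaginary of modulus 4r^4; then |cos(−4z^4 − 3)| grows like e^{4r^4}/2, so ρ ≥ 4. Hence ρ = 4.
Therefore ρ = 4.

Order ρ = 4.


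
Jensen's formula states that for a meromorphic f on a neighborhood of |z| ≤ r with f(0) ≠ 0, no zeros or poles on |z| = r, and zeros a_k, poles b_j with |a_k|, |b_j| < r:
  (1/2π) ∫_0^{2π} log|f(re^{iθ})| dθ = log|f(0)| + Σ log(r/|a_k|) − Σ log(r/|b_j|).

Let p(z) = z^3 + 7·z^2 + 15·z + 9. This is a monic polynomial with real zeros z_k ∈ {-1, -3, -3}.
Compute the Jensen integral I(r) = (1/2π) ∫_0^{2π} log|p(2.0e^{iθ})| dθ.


Zeros: -3, -3, -1; r = 2.0.
Inside |z| < r: -1. Outside (|z| ≥ r): -3, -3.
p(0) = 9, so log|p(0)| = log(9) = 2.1972.
Apply Jensen: I(r) = log|p(0)| + Σ_k log(r/|z_k|), summed over zeros inside |z| < r.
  log(r/|z_k|) for z_k = -1: log(2.0/1) = 0.6931
  Outside zeros (-3, -3) contribute nothing to the Jensen sum.
Sum over inside zeros: 0.6931.
I(r) = log|p(0)| + (inside sum) = 2.1972 + 0.6931 = 2.8904.
Note: since some zeros are outside |z| ≤ r, the simplified n·log(r) form does NOT apply — only the inside zeros contribute.

I(r) ≈ 2.8904.


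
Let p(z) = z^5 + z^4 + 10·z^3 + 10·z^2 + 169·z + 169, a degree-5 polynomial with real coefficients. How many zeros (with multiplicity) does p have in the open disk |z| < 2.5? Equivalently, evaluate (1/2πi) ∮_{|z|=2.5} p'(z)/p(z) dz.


The zeros of p are: -1, (-2 + 3i), (-2 - 3i), (2 + 3i), (2 - 3i).
Their magnitudes are: 1, 3.606, 3.606, 3.606, 3.606.
Zeros with |z| < R = 2.5: -1.
Count = 1.
By the argument principle, (1/2πi) ∮_{|z|=R} p'(z)/p(z) dz equals exactly this count.

Number of zeros inside |z| < 2.5: 1.


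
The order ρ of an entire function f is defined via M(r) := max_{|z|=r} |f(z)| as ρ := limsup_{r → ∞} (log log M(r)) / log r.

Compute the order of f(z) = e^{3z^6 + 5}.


|e^{3z^6 + 5}| = e^{Re(3·z^6) + 5} ≤ e^{3|z|^6 + 5} = e^{3r^6 + 5} on |z| = r, so ρ ≤ 6. Choosing z on |z|=r so that 3·z^6 is real positive (always possible by picking arg z appropriately) gives |f(z)| = e^{3r^6 + 5}, matching the bound. The additive constant 5 does not affect log log M(r) ~ 6·log r. Hence ρ = 6.
Therefore ρ = 6.

Order ρ = 6.


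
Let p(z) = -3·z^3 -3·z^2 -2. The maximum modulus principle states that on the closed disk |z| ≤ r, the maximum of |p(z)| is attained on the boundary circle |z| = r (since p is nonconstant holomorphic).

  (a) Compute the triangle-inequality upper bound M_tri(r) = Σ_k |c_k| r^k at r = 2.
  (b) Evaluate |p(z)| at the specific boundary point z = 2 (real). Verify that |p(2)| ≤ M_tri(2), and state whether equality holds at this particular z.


Coefficients: c_0 = -2, c_1 = 0, c_2 = -3, c_3 = -3. Radius r = 2.
Part (a). Triangle bound: M_tri(r) = Σ_k |c_k| r^k
  = |-2|·2^0 + |0|·2^1 + |-3|·2^2 + |-3|·2^3
  = 2 + 0 + 12 + 24 = 38.
This bounds M(r) := max_{|z|=r} |p(z)| from above; equality holds iff all terms c_k z^k can be made to align in phase at a single z on |z|=r.
Part (b). At z = 2 (real, on the circle |z| = r):
  p(2) = (-2)·2^0 + (0)·2^1 + (-3)·2^2 + (-3)·2^3 = -38.
  |p(2)| = 38.
Since all nonzero coefficients share the same sign, |p(2)| = 38 = M_tri(2); the triangle bound is attained at z = 2, so in fact M(r) = 38.

M_tri(2) = 38; |p(2)| = 38; equality at z=2: yes.


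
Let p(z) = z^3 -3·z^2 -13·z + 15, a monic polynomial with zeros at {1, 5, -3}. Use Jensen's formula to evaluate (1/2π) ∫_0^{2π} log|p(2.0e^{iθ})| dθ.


Zeros: -3, 1, 5; r = 2.0.
Inside |z| < r: 1. Outside (|z| ≥ r): -3, 5.
p(0) = 15, so log|p(0)| = log(15) = 2.7081.
Apply Jensen: I(r) = log|p(0)| + Σ_k log(r/|z_k|), summed over zeros inside |z| < r.
  log(r/|z_k|) for z_k = 1: log(2.0/1) = 0.6931
  Outside zeros (-3, 5) contribute nothing to the Jensen sum.
Sum over inside zeros: 0.6931.
I(r) = log|p(0)| + (inside sum) = 2.7081 + 0.6931 = 3.4012.
Note: since some zeros are outside |z| ≤ r, the simplified n·log(r) form does NOT apply — only the inside zeros contribute.

I(r) ≈ 3.4012.


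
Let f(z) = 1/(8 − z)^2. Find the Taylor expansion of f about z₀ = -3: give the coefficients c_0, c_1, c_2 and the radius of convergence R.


Let w = z − z₀, so z = z₀ + w.
Then 8 − z = 8 − (z₀ + w) = (8 − z₀) − w = 11 − w.
f(z) = 1/(11 − w)^2 = (1/(11)^2) · (1 − w/(11))^{−2}.
By the binomial series (1−u)^{−2} = Σ_{n≥0} C(n+1, 1) u^n for |u|<1, with u = w/(11):
  c_n = C(n+1, 1) / (11)^(n+2).
  c_0 = 1/(11)^2 = 1/121.
  c_1 = 2/(11)^3 = 2/1331.
  c_2 = 3/(11)^4 = 3/14641.
The series is valid for |w/d| < 1, i.e. |z − z₀| < |d|.
Radius of convergence: R = |8 − z₀| = |11| = 11 (distance from z₀ to the singularity z = 8).

c_0 = 1/121, c_1 = 2/1331, c_2 = 3/14641; R = 11.


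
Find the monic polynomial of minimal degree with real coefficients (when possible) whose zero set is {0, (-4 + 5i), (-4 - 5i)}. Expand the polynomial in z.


The polynomial is p(z) = ∏_{α ∈ S} (z − α), where S = {0, (-4 + 5i), (-4 - 5i)}.
Expanding the product yields: p(z) = z^3 + 8·z^2 + 41·z.
Note conjugate pairs combine to real quadratics: (z − (-4+5i))(z − (-4−5i)) = z² + 8z + 41.
The resulting polynomial has degree 3 and real coefficients as required.

p(z) = z^3 + 8·z^2 + 41·z.


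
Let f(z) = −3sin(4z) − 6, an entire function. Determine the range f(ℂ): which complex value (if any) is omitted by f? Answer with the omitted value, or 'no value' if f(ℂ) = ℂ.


Little Picard bounds the complement of f(ℂ) to at most one point.
sin is entire and surjective onto ℂ: for every w ∈ ℂ, sin(ζ) = w has a solution ζ ∈ ℂ (e.g., via the complex inverse arcsin). With ζ = 4z this gives z = ζ/(4). Then -3·sin(4z) takes every value in -3·ℂ = ℂ, and adding -6 is a bijection of ℂ. So f is surjective and omits no value. (Note: only on the real line is sin bounded by [−1, 1].)

Omitted value: no value.


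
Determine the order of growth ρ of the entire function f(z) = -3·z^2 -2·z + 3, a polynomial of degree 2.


|f(z)| ≤ Σ|c_k|·r^k = O(r^2) as r → ∞. Polynomial growth is O(e^{r^ε}) for every ε > 0 (since r^2/e^{r^ε} → 0), so ρ ≤ ε for all ε > 0, i.e. ρ = 0. Every nonconstant polynomial has order 0.
Therefore ρ = 0.

Order ρ = 0.


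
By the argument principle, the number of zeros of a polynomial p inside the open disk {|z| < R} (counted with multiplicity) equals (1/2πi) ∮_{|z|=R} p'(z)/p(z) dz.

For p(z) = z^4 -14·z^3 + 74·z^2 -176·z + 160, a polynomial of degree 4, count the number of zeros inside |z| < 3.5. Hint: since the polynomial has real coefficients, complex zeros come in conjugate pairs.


The zeros of p are: 4, (3 + 1i), (3 - 1i), 4.
Their magnitudes are: 4, 3.162, 3.162, 4.
Zeros with |z| < R = 3.5: (3 + 1i), (3 - 1i).
Count = 2.
By the argument principle, (1/2πi) ∮_{|z|=R} p'(z)/p(z) dz equals exactly this count.

Number of zeros inside |z| < 3.5: 2.


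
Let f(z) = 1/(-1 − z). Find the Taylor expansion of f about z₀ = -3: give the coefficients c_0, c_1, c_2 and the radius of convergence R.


Let w = z − z₀, so z = z₀ + w.
Then -1 − z = -1 − (z₀ + w) = (-1 − z₀) − w = 2 − w.
f(z) = 1/(2 − w) = (1/(2)) · 1/(1 − w/(2)) = Σ_{n≥0} w^n / (2)^(n+1).
So c_n = 1/(2)^(n+1):
  c_0 = 1/(2)^1 = 1/2.
  c_1 = 1/(2)^2 = 1/4.
  c_2 = 1/(2)^3 = 1/8.
The series is valid for |w/d| < 1, i.e. |z − z₀| < |d|.
Radius of convergence: R = |-1 − z₀| = |2| = 2 (distance from z₀ to the singularity z = -1).

c_0 = 1/2, c_1 = 1/4, c_2 = 1/8; R = 2.


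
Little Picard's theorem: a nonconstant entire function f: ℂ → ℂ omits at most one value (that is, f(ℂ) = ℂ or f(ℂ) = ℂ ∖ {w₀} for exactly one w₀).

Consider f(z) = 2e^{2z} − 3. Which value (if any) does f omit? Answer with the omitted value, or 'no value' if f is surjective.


Little Picard bounds the complement of f(ℂ) to at most one point.
e^{2z} is never zero on ℂ, so 2·e^{2z} takes every value in ℂ ∖ {0}. Adding -3 shifts the range to ℂ ∖ {-3}. Thus f omits exactly the value -3.

Omitted value: -3.


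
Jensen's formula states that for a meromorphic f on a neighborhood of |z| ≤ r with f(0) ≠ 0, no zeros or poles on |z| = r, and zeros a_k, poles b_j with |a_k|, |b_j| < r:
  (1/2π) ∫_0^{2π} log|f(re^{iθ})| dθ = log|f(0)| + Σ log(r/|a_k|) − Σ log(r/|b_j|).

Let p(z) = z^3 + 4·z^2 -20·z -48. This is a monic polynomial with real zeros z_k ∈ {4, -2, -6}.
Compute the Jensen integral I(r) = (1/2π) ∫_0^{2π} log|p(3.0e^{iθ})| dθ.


Zeros: -6, -2, 4; r = 3.0.
Inside |z| < r: -2. Outside (|z| ≥ r): -6, 4.
p(0) = -48, so log|p(0)| = log(48) = 3.8712.
Apply Jensen: I(r) = log|p(0)| + Σ_k log(r/|z_k|), summed over zeros inside |z| < r.
  log(r/|z_k|) for z_k = -2: log(3.0/2) = 0.4055
  Outside zeros (-6, 4) contribute nothing to the Jensen sum.
Sum over inside zeros: 0.4055.
I(r) = log|p(0)| + (inside sum) = 3.8712 + 0.4055 = 4.2767.
Note: since some zeros are outside |z| ≤ r, the simplified n·log(r) form does NOT apply — only the inside zeros contribute.

I(r) ≈ 4.2767.


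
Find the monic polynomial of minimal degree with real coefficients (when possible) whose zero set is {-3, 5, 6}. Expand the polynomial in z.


The polynomial is p(z) = ∏_{α ∈ S} (z − α), where S = {-3, 5, 6}.
Expanding the product yields: p(z) = z^3 -8·z^2 -3·z + 90.
The resulting polynomial has degree 3 and real coefficients as required.

p(z) = z^3 -8·z^2 -3·z + 90.


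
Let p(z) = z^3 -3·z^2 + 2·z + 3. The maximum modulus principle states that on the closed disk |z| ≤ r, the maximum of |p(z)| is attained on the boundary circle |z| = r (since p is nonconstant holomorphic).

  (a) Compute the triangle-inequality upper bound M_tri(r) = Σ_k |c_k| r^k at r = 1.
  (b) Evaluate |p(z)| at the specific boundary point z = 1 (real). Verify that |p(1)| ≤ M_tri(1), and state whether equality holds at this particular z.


Coefficients: c_0 = 3, c_1 = 2, c_2 = -3, c_3 = 1. Radius r = 1.
Part (a). Triangle bound: M_tri(r) = Σ_k |c_k| r^k
  = |3|·1^0 + |2|·1^1 + |-3|·1^2 + |1|·1^3
  = 3 + 2 + 3 + 1 = 9.
This bounds M(r) := max_{|z|=r} |p(z)| from above; equality holds iff all terms c_k z^k can be made to align in phase at a single z on |z|=r.
Part (b). At z = 1 (real, on the circle |z| = r):
  p(1) = (3)·1^0 + (2)·1^1 + (-3)·1^2 + (1)·1^3 = 3.
  |p(1)| = 3.
Check: |p(1)| = 3 ≤ 9 = M_tri(1). ✓ Equality does not hold at z = 1 (the coefficients have mixed signs, so the terms do not all align in phase there).

M_tri(1) = 9; |p(1)| = 3; equality at z=1: no.


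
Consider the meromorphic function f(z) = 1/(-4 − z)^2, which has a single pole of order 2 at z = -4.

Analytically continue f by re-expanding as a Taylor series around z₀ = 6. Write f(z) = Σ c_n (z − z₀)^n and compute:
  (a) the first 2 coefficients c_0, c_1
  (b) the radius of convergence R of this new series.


Let w = z − z₀, so z = z₀ + w.
Then -4 − z = -4 − (z₀ + w) = (-4 − z₀) − w = -10 − w.
f(z) = 1/(-10 − w)^2 = (1/(-10)^2) · (1 − w/(-10))^{−2}.
By the binomial series (1−u)^{−2} = Σ_{n≥0} C(n+1, 1) u^n for |u|<1, with u = w/(-10):
  c_n = C(n+1, 1) / (-10)^(n+2).
  c_0 = 1/(-10)^2 = 1/100.
  c_1 = 2/(-10)^3 = -1/500.
The series is valid for |w/d| < 1, i.e. |z − z₀| < |d|.
Radius of convergence: R = |-4 − z₀| = |-10| = 10 (distance from z₀ to the singularity z = -4).

c_0 = 1/100, c_1 = -1/500; R = 10.


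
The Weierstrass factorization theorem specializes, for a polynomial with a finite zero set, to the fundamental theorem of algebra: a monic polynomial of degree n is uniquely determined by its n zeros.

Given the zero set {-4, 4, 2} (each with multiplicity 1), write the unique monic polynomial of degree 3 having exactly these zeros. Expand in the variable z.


The polynomial is p(z) = ∏_{α ∈ S} (z − α), where S = {-4, 4, 2}.
Expanding the product yields: p(z) = z^3 -2·z^2 -16·z + 32.
The resulting polynomial has degree 3 and real coefficients as required.

p(z) = z^3 -2·z^2 -16·z + 32.


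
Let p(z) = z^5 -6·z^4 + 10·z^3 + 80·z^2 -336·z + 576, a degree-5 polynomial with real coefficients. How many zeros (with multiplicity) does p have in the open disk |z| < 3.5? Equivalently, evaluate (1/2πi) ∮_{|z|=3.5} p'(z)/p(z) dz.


The zeros of p are: (2 + 2i), (2 - 2i), -4, (3 + 3i), (3 - 3i).
Their magnitudes are: 2.828, 2.828, 4, 4.243, 4.243.
Zeros with |z| < R = 3.5: (2 + 2i), (2 - 2i).
Count = 2.
By the argument principle, (1/2πi) ∮_{|z|=R} p'(z)/p(z) dz equals exactly this count.

Number of zeros inside |z| < 3.5: 2.


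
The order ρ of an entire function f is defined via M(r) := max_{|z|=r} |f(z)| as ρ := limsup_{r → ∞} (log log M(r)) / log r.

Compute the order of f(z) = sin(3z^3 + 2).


Write sin(w) = (e^{iw} ± e^{−iw})/(2 or 2i), so |sin(w)| ≤ e^{|w|}. With w = 3z^3 + 2, |w| ≤ 3r^3 + 2 on |z|=r, giving M(r) ≤ e^{3r^3 + 2} and ρ ≤ 3. For the lower bound, choose z on |z|=r with 3z^3 purely imaginary of modulus 3r^3; then |sin(3z^3 + 2)| grows like e^{3r^3}/2, so ρ ≥ 3. Hence ρ = 3.
Therefore ρ = 3.

Order ρ = 3.


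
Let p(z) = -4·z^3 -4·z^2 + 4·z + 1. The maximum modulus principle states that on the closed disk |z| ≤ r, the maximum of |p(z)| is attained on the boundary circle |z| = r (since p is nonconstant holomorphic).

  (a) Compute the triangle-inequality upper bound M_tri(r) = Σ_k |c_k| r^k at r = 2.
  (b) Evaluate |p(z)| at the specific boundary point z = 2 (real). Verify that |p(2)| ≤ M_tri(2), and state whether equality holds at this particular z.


Coefficients: c_0 = 1, c_1 = 4, c_2 = -4, c_3 = -4. Radius r = 2.
Part (a). Triangle bound: M_tri(r) = Σ_k |c_k| r^k
  = |1|·2^0 + |4|·2^1 + |-4|·2^2 + |-4|·2^3
  = 1 + 8 + 16 + 32 = 57.
This bounds M(r) := max_{|z|=r} |p(z)| from above; equality holds iff all terms c_k z^k can be made to align in phase at a single z on |z|=r.
Part (b). At z = 2 (real, on the circle |z| = r):
  p(2) = (1)·2^0 + (4)·2^1 + (-4)·2^2 + (-4)·2^3 = -39.
  |p(2)| = 39.
Check: |p(2)| = 39 ≤ 57 = M_tri(2). ✓ Equality does not hold at z = 2 (the coefficients have mixed signs, so the terms do not all align in phase there).

M_tri(2) = 57; |p(2)| = 39; equality at z=2: no.


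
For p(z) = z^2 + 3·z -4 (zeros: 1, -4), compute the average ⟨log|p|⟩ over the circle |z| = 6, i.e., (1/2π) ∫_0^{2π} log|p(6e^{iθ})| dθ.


Zeros: -4, 1; r = 6.
Inside |z| < r: -4, 1. Outside (|z| ≥ r): ∅.
p(0) = -4, so log|p(0)| = log(4) = 1.3863.
Apply Jensen: I(r) = log|p(0)| + Σ_k log(r/|z_k|), summed over zeros inside |z| < r.
  log(r/|z_k|) for z_k = 1: log(6/1) = 1.7918
  log(r/|z_k|) for z_k = -4: log(6/4) = 0.4055
Sum over inside zeros: 2.1972.
I(r) = log|p(0)| + (inside sum) = 1.3863 + 2.1972 = 3.5835.
Closed form (all zeros inside, monic): I(r) = n·log(r) = 2·log(6) = 3.5835. ✓

I(r) ≈ 3.5835.


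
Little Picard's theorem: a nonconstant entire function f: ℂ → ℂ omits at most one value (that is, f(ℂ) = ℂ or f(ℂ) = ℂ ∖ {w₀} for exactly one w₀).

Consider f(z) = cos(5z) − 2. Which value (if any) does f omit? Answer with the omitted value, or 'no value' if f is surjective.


Little Picard bounds the complement of f(ℂ) to at most one point.
cos is entire and surjective onto ℂ: for every w ∈ ℂ, cos(ζ) = w has a solution ζ ∈ ℂ (e.g., via the complex inverse arccos). With ζ = 5z this gives z = ζ/(5). Then 1·cos(5z) takes every value in 1·ℂ = ℂ, and adding -2 is a bijection of ℂ. So f is surjective and omits no value. (Note: only on the real line is cos bounded by [−1, 1].)

Omitted value: no value.


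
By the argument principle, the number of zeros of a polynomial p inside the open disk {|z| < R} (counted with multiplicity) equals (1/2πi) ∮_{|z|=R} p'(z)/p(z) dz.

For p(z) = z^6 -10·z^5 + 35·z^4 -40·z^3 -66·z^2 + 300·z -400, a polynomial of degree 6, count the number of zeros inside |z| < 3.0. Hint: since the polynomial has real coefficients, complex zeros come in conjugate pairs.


The zeros of p are: (3 + 1i), (3 - 1i), 4, (1 + 2i), (1 - 2i), -2.
Their magnitudes are: 3.162, 3.162, 4, 2.236, 2.236, 2.
Zeros with |z| < R = 3.0: (1 + 2i), (1 - 2i), -2.
Count = 3.
By the argument principle, (1/2πi) ∮_{|z|=R} p'(z)/p(z) dz equals exactly this count.

Number of zeros inside |z| < 3.0: 3.


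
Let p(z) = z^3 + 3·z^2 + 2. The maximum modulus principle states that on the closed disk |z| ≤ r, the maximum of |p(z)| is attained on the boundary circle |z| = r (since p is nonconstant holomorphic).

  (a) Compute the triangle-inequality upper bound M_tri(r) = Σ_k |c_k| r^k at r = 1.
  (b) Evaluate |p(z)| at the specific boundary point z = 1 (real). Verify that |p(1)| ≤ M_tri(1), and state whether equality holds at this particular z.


Coefficients: c_0 = 2, c_1 = 0, c_2 = 3, c_3 = 1. Radius r = 1.
Part (a). Triangle bound: M_tri(r) = Σ_k |c_k| r^k
  = |2|·1^0 + |0|·1^1 + |3|·1^2 + |1|·1^3
  = 2 + 0 + 3 + 1 = 6.
This bounds M(r) := max_{|z|=r} |p(z)| from above; equality holds iff all terms c_k z^k can be made to align in phase at a single z on |z|=r.
Part (b). At z = 1 (real, on the circle |z| = r):
  p(1) = (2)·1^0 + (0)·1^1 + (3)·1^2 + (1)·1^3 = 6.
  |p(1)| = 6.
Since all nonzero coefficients share the same sign, |p(1)| = 6 = M_tri(1); the triangle bound is attained at z = 1, so in fact M(r) = 6.

M_tri(1) = 6; |p(1)| = 6; equality at z=1: yes.


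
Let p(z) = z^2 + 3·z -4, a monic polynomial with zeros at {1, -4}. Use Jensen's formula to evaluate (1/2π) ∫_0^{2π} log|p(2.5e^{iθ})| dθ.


Zeros: -4, 1; r = 2.5.
Inside |z| < r: 1. Outside (|z| ≥ r): -4.
p(0) = -4, so log|p(0)| = log(4) = 1.3863.
Apply Jensen: I(r) = log|p(0)| + Σ_k log(r/|z_k|), summed over zeros inside |z| < r.
  log(r/|z_k|) for z_k = 1: log(2.5/1) = 0.9163
  Outside zeros (-4) contribute nothing to the Jensen sum.
Sum over inside zeros: 0.9163.
I(r) = log|p(0)| + (inside sum) = 1.3863 + 0.9163 = 2.3026.
Note: since some zeros are outside |z| ≤ r, the simplified n·log(r) form does NOT apply — only the inside zeros contribute.

I(r) ≈ 2.3026.


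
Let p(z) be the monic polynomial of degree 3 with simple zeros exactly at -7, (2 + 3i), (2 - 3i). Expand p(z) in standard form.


The polynomial is p(z) = ∏_{α ∈ S} (z − α), where S = {-7, (2 + 3i), (2 - 3i)}.
Expanding the product yields: p(z) = z^3 + 3·z^2 -15·z + 91.
Note conjugate pairs combine to real quadratics: (z − (2+3i))(z − (2−3i)) = z² − 4z + 13.
The resulting polynomial has degree 3 and real coefficients as required.

p(z) = z^3 + 3·z^2 -15·z + 91.


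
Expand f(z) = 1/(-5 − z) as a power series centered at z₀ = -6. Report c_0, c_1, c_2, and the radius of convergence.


Let w = z − z₀, so z = z₀ + w.
Then -5 − z = -5 − (z₀ + w) = (-5 − z₀) − w = 1 − w.
f(z) = 1/(1 − w) = (1/(1)) · 1/(1 − w/(1)) = Σ_{n≥0} w^n / (1)^(n+1).
So c_n = 1/(1)^(n+1):
  c_0 = 1/(1)^1 = 1.
  c_1 = 1/(1)^2 = 1.
  c_2 = 1/(1)^3 = 1.
The series is valid for |w/d| < 1, i.e. |z − z₀| < |d|.
Radius of convergence: R = |-5 − z₀| = |1| = 1 (distance from z₀ to the singularity z = -5).

c_0 = 1, c_1 = 1, c_2 = 1; R = 1.


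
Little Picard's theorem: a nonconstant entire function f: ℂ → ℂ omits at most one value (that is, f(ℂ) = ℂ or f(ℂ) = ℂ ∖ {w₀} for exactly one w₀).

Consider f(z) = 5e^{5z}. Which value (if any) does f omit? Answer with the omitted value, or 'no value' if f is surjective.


Little Picard bounds the complement of f(ℂ) to at most one point.
e^{5z} is never zero on ℂ, so 5·e^{5z} takes every value in ℂ ∖ {0}. Adding 0 shifts the range to ℂ ∖ {0}. Thus f omits exactly the value 0.

Omitted value: 0.


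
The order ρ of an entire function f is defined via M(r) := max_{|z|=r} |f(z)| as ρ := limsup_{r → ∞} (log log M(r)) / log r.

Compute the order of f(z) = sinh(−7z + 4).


sinh(w) is a linear combination of e^{iw} and e^{−iw} (or e^w, e^{−w} in the hyperbolic case), so |sinh(w)| ≤ e^{|w|}. With w = −7z + 4, |w| ≤ 7|z| + 4 = 7r + 4 on |z| = r, giving M(r) ≤ e^{7r + 4}, so ρ ≤ 1. On a suitable ray (z = it for sin/cos; z = t for sinh/cosh, t real → ∞), |sinh(−7z + 4)| grows like e^{7|t|}/2, so ρ ≥ 1. Hence ρ = 1.
Therefore ρ = 1.

Order ρ = 1.


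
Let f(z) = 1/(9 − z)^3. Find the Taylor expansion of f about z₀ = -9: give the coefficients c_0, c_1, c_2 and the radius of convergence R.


Let w = z − z₀, so z = z₀ + w.
Then 9 − z = 9 − (z₀ + w) = (9 − z₀) − w = 18 − w.
f(z) = 1/(18 − w)^3 = (1/(18)^3) · (1 − w/(18))^{−3}.
By the binomial series (1−u)^{−3} = Σ_{n≥0} C(n+2, 2) u^n for |u|<1, with u = w/(18):
  c_n = C(n+2, 2) / (18)^(n+3).
  c_0 = 1/(18)^3 = 1/5832.
  c_1 = 3/(18)^4 = 1/34992.
  c_2 = 6/(18)^5 = 1/314928.
The series is valid for |w/d| < 1, i.e. |z − z₀| < |d|.
Radius of convergence: R = |9 − z₀| = |18| = 18 (distance from z₀ to the singularity z = 9).

c_0 = 1/5832, c_1 = 1/34992, c_2 = 1/314928; R = 18.


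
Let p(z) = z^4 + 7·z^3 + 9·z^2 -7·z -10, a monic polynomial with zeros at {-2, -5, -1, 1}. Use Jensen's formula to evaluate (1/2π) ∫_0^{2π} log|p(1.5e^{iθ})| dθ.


Zeros: -5, -2, -1, 1; r = 1.5.
Inside |z| < r: -1, 1. Outside (|z| ≥ r): -5, -2.
p(0) = -10, so log|p(0)| = log(10) = 2.3026.
Apply Jensen: I(r) = log|p(0)| + Σ_k log(r/|z_k|), summed over zeros inside |z| < r.
  log(r/|z_k|) for z_k = -1: log(1.5/1) = 0.4055
  log(r/|z_k|) for z_k = 1: log(1.5/1) = 0.4055
  Outside zeros (-5, -2) contribute nothing to the Jensen sum.
Sum over inside zeros: 0.8109.
I(r) = log|p(0)| + (inside sum) = 2.3026 + 0.8109 = 3.1135.
Note: since some zeros are outside |z| ≤ r, the simplified n·log(r) form does NOT apply — only the inside zeros contribute.

I(r) ≈ 3.1135.


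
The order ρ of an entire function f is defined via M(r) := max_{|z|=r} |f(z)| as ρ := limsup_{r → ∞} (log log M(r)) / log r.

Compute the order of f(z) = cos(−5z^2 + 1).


Write cos(w) = (e^{iw} ± e^{−iw})/(2 or 2i), so |cos(w)| ≤ e^{|w|}. With w = −5z^2 + 1, |w| ≤ 5r^2 + 1 on |z|=r, giving M(r) ≤ e^{5r^2 + 1} and ρ ≤ 2. For the lower bound, choose z on |z|=r with -5z^2 purely imaginary of modulus 5r^2; then |cos(−5z^2 + 1)| grows like e^{5r^2}/2, so ρ ≥ 2. Hence ρ = 2.
Therefore ρ = 2.

Order ρ = 2.


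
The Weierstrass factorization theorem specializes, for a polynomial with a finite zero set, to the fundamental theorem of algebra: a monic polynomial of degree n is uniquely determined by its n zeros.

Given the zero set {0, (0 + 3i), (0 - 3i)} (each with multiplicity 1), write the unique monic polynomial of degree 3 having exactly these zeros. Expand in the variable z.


The polynomial is p(z) = ∏_{α ∈ S} (z − α), where S = {0, (0 + 3i), (0 - 3i)}.
Expanding the product yields: p(z) = z^3 + 9·z.
Note conjugate pairs combine to real quadratics: (z − (0+3i))(z − (0−3i)) = z² + 9.
The resulting polynomial has degree 3 and real coefficients as required.

p(z) = z^3 + 9·z.


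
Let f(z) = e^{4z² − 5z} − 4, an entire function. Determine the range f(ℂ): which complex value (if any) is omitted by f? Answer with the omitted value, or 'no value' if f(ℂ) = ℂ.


Little Picard bounds the complement of f(ℂ) to at most one point.
The exponent g(z) = 4z² − 5z is a nonconstant polynomial, hence surjective onto ℂ. So e^{g(z)} takes every value in {e^w : w ∈ ℂ} = ℂ ∖ {0}. Adding -4 shifts the range to ℂ ∖ {-4}. f omits exactly -4.

Omitted value: -4.


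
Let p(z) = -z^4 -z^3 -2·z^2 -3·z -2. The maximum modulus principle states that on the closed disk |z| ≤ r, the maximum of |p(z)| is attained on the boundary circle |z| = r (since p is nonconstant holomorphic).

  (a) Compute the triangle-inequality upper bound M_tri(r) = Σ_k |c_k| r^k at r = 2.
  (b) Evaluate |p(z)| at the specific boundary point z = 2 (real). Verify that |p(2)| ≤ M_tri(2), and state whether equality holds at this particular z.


Coefficients: c_0 = -2, c_1 = -3, c_2 = -2, c_3 = -1, c_4 = -1. Radius r = 2.
Part (a). Triangle bound: M_tri(r) = Σ_k |c_k| r^k
  = |-2|·2^0 + |-3|·2^1 + |-2|·2^2 + |-1|·2^3 + |-1|·2^4
  = 2 + 6 + 8 + 8 + 16 = 40.
This bounds M(r) := max_{|z|=r} |p(z)| from above; equality holds iff all terms c_k z^k can be made to align in phase at a single z on |z|=r.
Part (b). At z = 2 (real, on the circle |z| = r):
  p(2) = (-2)·2^0 + (-3)·2^1 + (-2)·2^2 + (-1)·2^3 + (-1)·2^4 = -40.
  |p(2)| = 40.
Since all nonzero coefficients share the same sign, |p(2)| = 40 = M_tri(2); the triangle bound is attained at z = 2, so in fact M(r) = 40.

M_tri(2) = 40; |p(2)| = 40; equality at z=2: yes.


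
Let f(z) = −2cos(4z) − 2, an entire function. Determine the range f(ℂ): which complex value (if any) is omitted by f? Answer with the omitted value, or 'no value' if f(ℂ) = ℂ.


Little Picard bounds the complement of f(ℂ) to at most one point.
cos is entire and surjective onto ℂ: for every w ∈ ℂ, cos(ζ) = w has a solution ζ ∈ ℂ (e.g., via the complex inverse arccos). With ζ = 4z this gives z = ζ/(4). Then -2·cos(4z) takes every value in -2·ℂ = ℂ, and adding -2 is a bijection of ℂ. So f is surjective and omits no value. (Note: only on the real line is cos bounded by [−1, 1].)

Omitted value: no value.


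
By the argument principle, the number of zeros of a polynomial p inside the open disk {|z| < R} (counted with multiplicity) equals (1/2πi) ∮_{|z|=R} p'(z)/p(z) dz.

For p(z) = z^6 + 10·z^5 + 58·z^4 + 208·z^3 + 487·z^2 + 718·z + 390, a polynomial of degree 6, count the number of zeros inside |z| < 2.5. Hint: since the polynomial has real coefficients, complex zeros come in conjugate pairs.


The zeros of p are: (-1 + 3i), (-1 - 3i), -3, -1, (-2 + 3i), (-2 - 3i).
Their magnitudes are: 3.162, 3.162, 3, 1, 3.606, 3.606.
Zeros with |z| < R = 2.5: -1.
Count = 1.
By the argument principle, (1/2πi) ∮_{|z|=R} p'(z)/p(z) dz equals exactly this count.

Number of zeros inside |z| < 2.5: 1.


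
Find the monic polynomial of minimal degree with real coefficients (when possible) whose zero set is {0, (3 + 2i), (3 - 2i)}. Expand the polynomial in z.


The polynomial is p(z) = ∏_{α ∈ S} (z − α), where S = {0, (3 + 2i), (3 - 2i)}.
Expanding the product yields: p(z) = z^3 -6·z^2 + 13·z.
Note conjugate pairs combine to real quadratics: (z − (3+2i))(z − (3−2i)) = z² − 6z + 13.
The resulting polynomial has degree 3 and real coefficients as required.

p(z) = z^3 -6·z^2 + 13·z.


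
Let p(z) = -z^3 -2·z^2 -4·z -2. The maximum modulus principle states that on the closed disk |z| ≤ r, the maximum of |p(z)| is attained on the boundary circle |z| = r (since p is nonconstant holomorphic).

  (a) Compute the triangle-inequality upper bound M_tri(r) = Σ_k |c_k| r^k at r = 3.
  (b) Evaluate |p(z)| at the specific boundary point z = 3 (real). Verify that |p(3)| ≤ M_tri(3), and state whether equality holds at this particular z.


Coefficients: c_0 = -2, c_1 = -4, c_2 = -2, c_3 = -1. Radius r = 3.
Part (a). Triangle bound: M_tri(r) = Σ_k |c_k| r^k
  = |-2|·3^0 + |-4|·3^1 + |-2|·3^2 + |-1|·3^3
  = 2 + 12 + 18 + 27 = 59.
This bounds M(r) := max_{|z|=r} |p(z)| from above; equality holds iff all terms c_k z^k can be made to align in phase at a single z on |z|=r.
Part (b). At z = 3 (real, on the circle |z| = r):
  p(3) = (-2)·3^0 + (-4)·3^1 + (-2)·3^2 + (-1)·3^3 = -59.
  |p(3)| = 59.
Since all nonzero coefficients share the same sign, |p(3)| = 59 = M_tri(3); the triangle bound is attained at z = 3, so in fact M(r) = 59.

M_tri(3) = 59; |p(3)| = 59; equality at z=3: yes.
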